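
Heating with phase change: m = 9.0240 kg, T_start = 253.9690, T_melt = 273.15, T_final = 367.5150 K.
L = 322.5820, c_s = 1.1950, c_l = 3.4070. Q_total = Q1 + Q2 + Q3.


Q1 (sensible, solid) = 9.0240 * 1.1950 * 19.1810 = 206.8418 kJ
Q2 (latent) = 9.0240 * 322.5820 = 2910.9800 kJ
Q3 (sensible, liquid) = 9.0240 * 3.4070 * 94.3650 = 2901.2300 kJ
Q_total = 6019.0518 kJ

6019.0518 kJ


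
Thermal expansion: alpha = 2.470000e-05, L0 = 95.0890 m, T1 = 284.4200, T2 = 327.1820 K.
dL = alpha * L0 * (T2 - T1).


dT = 42.7620 K
dL = 2.470000e-05 * 95.0890 * 42.7620 = 0.100435 m
L_final = 95.189435 m

dL = 0.100435 m


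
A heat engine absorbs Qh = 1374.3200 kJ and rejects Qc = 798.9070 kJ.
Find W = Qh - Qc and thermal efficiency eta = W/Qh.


W = 1374.3200 - 798.9070 = 575.4130 kJ
eta = 575.4130 / 1374.3200 = 0.4187 = 41.8689%

W = 575.4130 kJ, eta = 41.8689%


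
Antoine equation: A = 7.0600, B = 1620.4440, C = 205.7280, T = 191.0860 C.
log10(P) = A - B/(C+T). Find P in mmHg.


C+T = 396.8140
B/(C+T) = 4.0836
log10(P) = 7.0600 - 4.0836 = 2.9764
P = 10^2.9764 = 947.0302 mmHg

947.0302 mmHg


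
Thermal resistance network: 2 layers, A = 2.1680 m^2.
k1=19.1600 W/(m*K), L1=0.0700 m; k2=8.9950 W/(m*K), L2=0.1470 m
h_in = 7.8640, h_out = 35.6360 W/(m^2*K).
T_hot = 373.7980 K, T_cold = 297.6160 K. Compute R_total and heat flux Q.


R_conv_in = 1/(7.8640*2.1680) = 0.0587
R_1 = 0.0700/(19.1600*2.1680) = 0.0017
R_2 = 0.1470/(8.9950*2.1680) = 0.0075
R_conv_out = 1/(35.6360*2.1680) = 0.0129
R_total = 0.0808 K/W
Q = 76.1820 / 0.0808 = 942.6059 W

R_total = 0.0808 K/W, Q = 942.6059 W


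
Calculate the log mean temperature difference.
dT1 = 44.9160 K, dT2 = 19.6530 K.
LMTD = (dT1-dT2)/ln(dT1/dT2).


dT1/dT2 = 2.2855
ln(dT1/dT2) = 0.8266
LMTD = 25.2630 / 0.8266 = 30.5639 K

30.5639 K


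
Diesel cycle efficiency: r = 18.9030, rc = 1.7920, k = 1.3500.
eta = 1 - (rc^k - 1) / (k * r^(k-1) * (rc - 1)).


r^(k-1) = 2.7976
rc^k = 2.1979
eta = 0.5995 = 59.9527%

59.9527%


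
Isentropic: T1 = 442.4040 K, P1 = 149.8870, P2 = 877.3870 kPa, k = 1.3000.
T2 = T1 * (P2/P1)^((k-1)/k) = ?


(k-1)/k = 0.2308
(P2/P1)^exp = 1.5035
T2 = 442.4040 * 1.5035 = 665.1470 K

665.1470 K


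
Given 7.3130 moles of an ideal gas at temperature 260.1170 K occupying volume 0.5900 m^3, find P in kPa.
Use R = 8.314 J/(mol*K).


P = nRT/V = 7.3130 * 8.314 * 260.1170 / 0.5900
= 15815.1870 / 0.5900 = 26805.4016 Pa = 26.8054 kPa

26.8054 kPa


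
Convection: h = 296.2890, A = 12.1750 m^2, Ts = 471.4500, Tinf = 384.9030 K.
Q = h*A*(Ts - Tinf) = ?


dT = 86.5470 K
Q = 296.2890 * 12.1750 * 86.5470 = 312202.6007 W

312202.6007 W


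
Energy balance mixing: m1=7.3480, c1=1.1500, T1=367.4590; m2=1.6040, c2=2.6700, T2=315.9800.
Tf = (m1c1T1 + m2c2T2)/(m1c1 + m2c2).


num = 4458.3433
den = 12.7329
Tf = 350.1441 K

350.1441 K


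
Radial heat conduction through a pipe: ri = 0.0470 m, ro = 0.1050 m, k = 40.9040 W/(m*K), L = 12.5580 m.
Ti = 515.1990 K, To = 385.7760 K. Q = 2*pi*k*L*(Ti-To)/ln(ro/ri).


dT = 129.4230 K
ln(ro/ri) = 0.8038
Q = 2*pi*40.9040*12.5580*129.4230 / 0.8038 = 519664.0809 W

519664.0809 W


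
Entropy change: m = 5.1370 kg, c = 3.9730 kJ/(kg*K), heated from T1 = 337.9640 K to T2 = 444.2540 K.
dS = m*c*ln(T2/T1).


T2/T1 = 1.3145
ln(T2/T1) = 0.2735
dS = 5.1370 * 3.9730 * 0.2735 = 5.5811 kJ/K

5.5811 kJ/K


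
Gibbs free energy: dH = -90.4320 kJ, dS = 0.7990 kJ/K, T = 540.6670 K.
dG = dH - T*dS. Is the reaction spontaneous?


T*dS = 540.6670 * 0.7990 = 431.9929 kJ
dG = -90.4320 - 431.9929 = -522.4249 kJ (spontaneous)

dG = -522.4249 kJ, spontaneous


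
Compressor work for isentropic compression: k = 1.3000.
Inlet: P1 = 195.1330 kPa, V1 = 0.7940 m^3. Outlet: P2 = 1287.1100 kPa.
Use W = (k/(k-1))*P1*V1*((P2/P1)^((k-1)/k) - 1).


(k-1)/k = 0.2308
(P2/P1)^exp = 1.5455
W = 4.3333 * 195.1330 * 0.7940 * (1.5455 - 1) = 366.2342 kJ

366.2342 kJ


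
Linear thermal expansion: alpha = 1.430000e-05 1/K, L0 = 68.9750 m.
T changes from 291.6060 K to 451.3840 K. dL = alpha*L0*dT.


dT = 159.7780 K
dL = 1.430000e-05 * 68.9750 * 159.7780 = 0.157596 m
L_final = 69.132596 m

dL = 0.157596 m


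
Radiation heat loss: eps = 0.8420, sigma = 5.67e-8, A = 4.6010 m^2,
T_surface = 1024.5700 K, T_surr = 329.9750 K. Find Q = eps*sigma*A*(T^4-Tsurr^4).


T^4 = 1.1020e+12
Tsurr^4 = 1.1856e+10
Q = 0.8420 * 5.67e-8 * 4.6010 * 1.0901e+12 = 239450.7426 W

239450.7426 W


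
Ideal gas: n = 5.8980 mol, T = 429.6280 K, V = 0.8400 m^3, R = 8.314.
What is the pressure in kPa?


P = nRT/V = 5.8980 * 8.314 * 429.6280 / 0.8400
= 21067.2266 / 0.8400 = 25080.0316 Pa = 25.0800 kPa

25.0800 kPa


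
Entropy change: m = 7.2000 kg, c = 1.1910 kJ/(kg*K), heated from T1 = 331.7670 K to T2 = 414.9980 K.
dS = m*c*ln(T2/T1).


T2/T1 = 1.2509
ln(T2/T1) = 0.2238
dS = 7.2000 * 1.1910 * 0.2238 = 1.9195 kJ/K

1.9195 kJ/K


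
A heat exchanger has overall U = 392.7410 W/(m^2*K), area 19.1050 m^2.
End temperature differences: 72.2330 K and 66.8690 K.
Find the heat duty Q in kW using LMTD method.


LMTD = 69.5165 K
Q = 392.7410 * 19.1050 * 69.5165 = 521604.4144 W = 521.6044 kW

521.6044 kW


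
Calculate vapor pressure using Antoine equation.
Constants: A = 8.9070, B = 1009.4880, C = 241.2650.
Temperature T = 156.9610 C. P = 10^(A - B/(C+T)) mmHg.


C+T = 398.2260
B/(C+T) = 2.5350
log10(P) = 8.9070 - 2.5350 = 6.3720
P = 10^6.3720 = 2355252.3243 mmHg

2355252.3243 mmHg


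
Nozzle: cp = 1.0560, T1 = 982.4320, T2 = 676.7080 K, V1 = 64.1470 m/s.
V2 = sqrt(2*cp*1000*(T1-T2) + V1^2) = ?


dT = 305.7240 K
2*cp*1000*dT = 645689.0880
V1^2 = 4114.8376
V2 = sqrt(649803.9256) = 806.1042 m/s

806.1042 m/s


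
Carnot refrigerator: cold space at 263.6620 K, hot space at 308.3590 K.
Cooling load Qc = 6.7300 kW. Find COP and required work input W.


COP = 263.6620 / 44.6970 = 5.8989
W = 6.7300 / 5.8989 = 1.1409 kW

COP = 5.8989, W = 1.1409 kW


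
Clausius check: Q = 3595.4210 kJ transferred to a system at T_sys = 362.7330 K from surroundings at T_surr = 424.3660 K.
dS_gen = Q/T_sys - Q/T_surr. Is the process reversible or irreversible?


dS_sys = 3595.4210/362.7330 = 9.9120 kJ/K
dS_surr = -3595.4210/424.3660 = -8.4725 kJ/K
dS_gen = 9.9120 - 8.4725 = 1.4396 kJ/K (irreversible)

dS_gen = 1.4396 kJ/K, irreversible


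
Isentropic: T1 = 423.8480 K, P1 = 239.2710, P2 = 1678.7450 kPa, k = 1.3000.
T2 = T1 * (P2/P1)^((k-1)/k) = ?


(k-1)/k = 0.2308
(P2/P1)^exp = 1.5677
T2 = 423.8480 * 1.5677 = 664.4507 K

664.4507 K


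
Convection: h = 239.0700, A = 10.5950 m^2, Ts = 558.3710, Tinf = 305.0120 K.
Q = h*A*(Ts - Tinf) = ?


dT = 253.3590 K
Q = 239.0700 * 10.5950 * 253.3590 = 641744.8303 W

641744.8303 W


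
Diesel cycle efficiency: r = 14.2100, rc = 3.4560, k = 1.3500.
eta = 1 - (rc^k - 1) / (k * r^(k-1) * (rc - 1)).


r^(k-1) = 2.5317
rc^k = 5.3343
eta = 0.4836 = 48.3649%

48.3649%


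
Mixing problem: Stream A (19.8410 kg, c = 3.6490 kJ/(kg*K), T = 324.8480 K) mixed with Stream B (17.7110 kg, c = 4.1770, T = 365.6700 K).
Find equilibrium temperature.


num = 50570.7781
den = 146.3787
Tf = 345.4792 K

345.4792 K


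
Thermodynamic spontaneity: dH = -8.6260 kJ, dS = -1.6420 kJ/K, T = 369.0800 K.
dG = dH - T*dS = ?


T*dS = 369.0800 * -1.6420 = -606.0294 kJ
dG = -8.6260 + 606.0294 = 597.4034 kJ (non-spontaneous)

dG = 597.4034 kJ, non-spontaneous


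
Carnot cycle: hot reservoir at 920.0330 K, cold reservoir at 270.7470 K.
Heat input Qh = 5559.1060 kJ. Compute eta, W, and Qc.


eta = 1 - 270.7470/920.0330 = 0.7057
W = 0.7057 * 5559.1060 = 3923.1742 kJ
Qc = 5559.1060 - 3923.1742 = 1635.9318 kJ

eta = 70.5720%, W = 3923.1742 kJ, Qc = 1635.9318 kJ


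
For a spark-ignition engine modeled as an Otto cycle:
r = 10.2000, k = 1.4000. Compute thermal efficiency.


r^(k-1) = 2.5319
eta = 1 - 1/2.5319 = 0.6050 = 60.5034%

60.5034%


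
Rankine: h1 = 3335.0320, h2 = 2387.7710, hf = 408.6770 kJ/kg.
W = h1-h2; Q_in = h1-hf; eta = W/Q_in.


W = 947.2610 kJ/kg
Q_in = 2926.3550 kJ/kg
eta = 0.3237 = 32.3700%

eta = 32.3700%


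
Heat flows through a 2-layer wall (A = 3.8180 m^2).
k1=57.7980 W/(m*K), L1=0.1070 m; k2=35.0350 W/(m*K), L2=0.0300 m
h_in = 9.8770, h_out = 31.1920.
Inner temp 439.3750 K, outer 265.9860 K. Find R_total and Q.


R_conv_in = 1/(9.8770*3.8180) = 0.0265
R_1 = 0.1070/(57.7980*3.8180) = 0.0005
R_2 = 0.0300/(35.0350*3.8180) = 0.0002
R_conv_out = 1/(31.1920*3.8180) = 0.0084
R_total = 0.0356 K/W
Q = 173.3890 / 0.0356 = 4867.1981 W

R_total = 0.0356 K/W, Q = 4867.1981 W


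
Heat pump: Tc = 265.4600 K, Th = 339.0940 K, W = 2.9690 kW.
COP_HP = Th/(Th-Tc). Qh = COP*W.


COP = 339.0940 / 73.6340 = 4.6051
Qh = 4.6051 * 2.9690 = 13.6726 kW

COP = 4.6051, Qh = 13.6726 kW


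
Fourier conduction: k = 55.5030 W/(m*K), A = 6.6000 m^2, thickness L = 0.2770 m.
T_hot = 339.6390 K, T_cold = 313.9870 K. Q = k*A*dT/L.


dT = 25.6520 K
Q = 55.5030 * 6.6000 * 25.6520 / 0.2770 = 33923.5939 W

33923.5939 W


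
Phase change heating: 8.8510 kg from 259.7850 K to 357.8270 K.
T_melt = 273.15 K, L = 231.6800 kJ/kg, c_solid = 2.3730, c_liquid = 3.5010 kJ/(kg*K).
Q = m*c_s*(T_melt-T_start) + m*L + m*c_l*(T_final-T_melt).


Q1 (sensible, solid) = 8.8510 * 2.3730 * 13.3650 = 280.7107 kJ
Q2 (latent) = 8.8510 * 231.6800 = 2050.5997 kJ
Q3 (sensible, liquid) = 8.8510 * 3.5010 * 84.6770 = 2623.9159 kJ
Q_total = 4955.2263 kJ

4955.2263 kJ


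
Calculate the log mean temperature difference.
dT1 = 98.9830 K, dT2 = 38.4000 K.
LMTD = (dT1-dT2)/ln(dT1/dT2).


dT1/dT2 = 2.5777
ln(dT1/dT2) = 0.9469
LMTD = 60.5830 / 0.9469 = 63.9810 K

63.9810 K


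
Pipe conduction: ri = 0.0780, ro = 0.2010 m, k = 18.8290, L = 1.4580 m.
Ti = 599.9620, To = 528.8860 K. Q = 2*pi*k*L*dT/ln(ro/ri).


dT = 71.0760 K
ln(ro/ri) = 0.9466
Q = 2*pi*18.8290*1.4580*71.0760 / 0.9466 = 12951.5851 W

12951.5851 W


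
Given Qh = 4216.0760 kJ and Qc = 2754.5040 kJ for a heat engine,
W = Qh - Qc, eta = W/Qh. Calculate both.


W = 4216.0760 - 2754.5040 = 1461.5720 kJ
eta = 1461.5720 / 4216.0760 = 0.3467 = 34.6666%

W = 1461.5720 kJ, eta = 34.6666%


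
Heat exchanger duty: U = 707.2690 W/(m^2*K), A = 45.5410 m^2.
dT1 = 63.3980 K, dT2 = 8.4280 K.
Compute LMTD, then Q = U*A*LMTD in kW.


LMTD = 27.2416 K
Q = 707.2690 * 45.5410 * 27.2416 = 877443.4420 W = 877.4434 kW

877.4434 kW


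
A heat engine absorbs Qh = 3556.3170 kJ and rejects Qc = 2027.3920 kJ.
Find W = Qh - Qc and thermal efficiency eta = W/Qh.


W = 3556.3170 - 2027.3920 = 1528.9250 kJ
eta = 1528.9250 / 3556.3170 = 0.4299 = 42.9918%

W = 1528.9250 kJ, eta = 42.9918%


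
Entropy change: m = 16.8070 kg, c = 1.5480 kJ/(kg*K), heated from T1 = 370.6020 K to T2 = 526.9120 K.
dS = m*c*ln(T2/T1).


T2/T1 = 1.4218
ln(T2/T1) = 0.3519
dS = 16.8070 * 1.5480 * 0.3519 = 9.1556 kJ/K

9.1556 kJ/K


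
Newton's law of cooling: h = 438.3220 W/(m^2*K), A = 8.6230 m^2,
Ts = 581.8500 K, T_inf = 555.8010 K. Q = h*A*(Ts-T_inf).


dT = 26.0490 K
Q = 438.3220 * 8.6230 * 26.0490 = 98456.1186 W

98456.1186 W


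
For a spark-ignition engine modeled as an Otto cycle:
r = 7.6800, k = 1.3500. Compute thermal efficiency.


r^(k-1) = 2.0412
eta = 1 - 1/2.0412 = 0.5101 = 51.0082%

51.0082%


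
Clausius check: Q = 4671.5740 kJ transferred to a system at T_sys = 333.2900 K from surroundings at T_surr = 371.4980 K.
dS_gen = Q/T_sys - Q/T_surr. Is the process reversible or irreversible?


dS_sys = 4671.5740/333.2900 = 14.0165 kJ/K
dS_surr = -4671.5740/371.4980 = -12.5750 kJ/K
dS_gen = 14.0165 - 12.5750 = 1.4416 kJ/K (irreversible)

dS_gen = 1.4416 kJ/K, irreversible


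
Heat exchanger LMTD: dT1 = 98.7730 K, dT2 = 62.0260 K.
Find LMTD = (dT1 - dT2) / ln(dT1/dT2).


dT1/dT2 = 1.5924
ln(dT1/dT2) = 0.4653
LMTD = 36.7470 / 0.4653 = 78.9798 K

78.9798 K


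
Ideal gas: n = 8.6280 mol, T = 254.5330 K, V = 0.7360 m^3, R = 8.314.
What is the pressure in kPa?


P = nRT/V = 8.6280 * 8.314 * 254.5330 / 0.7360
= 18258.4646 / 0.7360 = 24807.6964 Pa = 24.8077 kPa

24.8077 kPa


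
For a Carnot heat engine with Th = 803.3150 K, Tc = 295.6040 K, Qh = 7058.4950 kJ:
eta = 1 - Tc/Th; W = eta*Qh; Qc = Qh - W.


eta = 1 - 295.6040/803.3150 = 0.6320
W = 0.6320 * 7058.4950 = 4461.1087 kJ
Qc = 7058.4950 - 4461.1087 = 2597.3863 kJ

eta = 63.2020%, W = 4461.1087 kJ, Qc = 2597.3863 kJ


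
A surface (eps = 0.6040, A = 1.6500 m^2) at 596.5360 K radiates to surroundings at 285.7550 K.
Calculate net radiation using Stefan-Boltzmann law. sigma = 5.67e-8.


T^4 = 1.2663e+11
Tsurr^4 = 6.6677e+09
Q = 0.6040 * 5.67e-8 * 1.6500 * 1.1997e+11 = 6778.9018 W

6778.9018 W


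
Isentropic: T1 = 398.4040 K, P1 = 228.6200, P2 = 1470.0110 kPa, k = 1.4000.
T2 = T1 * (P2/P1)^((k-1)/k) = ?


(k-1)/k = 0.2857
(P2/P1)^exp = 1.7018
T2 = 398.4040 * 1.7018 = 678.0158 K

678.0158 K


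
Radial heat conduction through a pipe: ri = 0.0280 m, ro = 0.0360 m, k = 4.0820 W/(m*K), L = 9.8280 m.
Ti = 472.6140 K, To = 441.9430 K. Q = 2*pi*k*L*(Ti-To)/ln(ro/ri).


dT = 30.6710 K
ln(ro/ri) = 0.2513
Q = 2*pi*4.0820*9.8280*30.6710 / 0.2513 = 30762.9890 W

30762.9890 W


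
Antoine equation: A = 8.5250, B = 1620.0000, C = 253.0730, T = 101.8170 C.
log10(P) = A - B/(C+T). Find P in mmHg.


C+T = 354.8900
B/(C+T) = 4.5648
log10(P) = 8.5250 - 4.5648 = 3.9602
P = 10^3.9602 = 9124.4201 mmHg

9124.4201 mmHg


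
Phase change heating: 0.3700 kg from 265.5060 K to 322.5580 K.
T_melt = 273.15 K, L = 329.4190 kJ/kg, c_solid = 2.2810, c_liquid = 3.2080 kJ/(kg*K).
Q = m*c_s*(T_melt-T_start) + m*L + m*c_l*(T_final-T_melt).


Q1 (sensible, solid) = 0.3700 * 2.2810 * 7.6440 = 6.4513 kJ
Q2 (latent) = 0.3700 * 329.4190 = 121.8850 kJ
Q3 (sensible, liquid) = 0.3700 * 3.2080 * 49.4080 = 58.6453 kJ
Q_total = 186.9817 kJ

186.9817 kJ


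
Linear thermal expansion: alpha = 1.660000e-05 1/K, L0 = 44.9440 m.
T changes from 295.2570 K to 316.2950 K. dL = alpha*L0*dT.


dT = 21.0380 K
dL = 1.660000e-05 * 44.9440 * 21.0380 = 0.015696 m
L_final = 44.959696 m

dL = 0.015696 m


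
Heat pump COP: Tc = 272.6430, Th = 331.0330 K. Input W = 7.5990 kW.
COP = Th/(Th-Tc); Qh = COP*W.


COP = 331.0330 / 58.3900 = 5.6693
Qh = 5.6693 * 7.5990 = 43.0813 kW

COP = 5.6693, Qh = 43.0813 kW


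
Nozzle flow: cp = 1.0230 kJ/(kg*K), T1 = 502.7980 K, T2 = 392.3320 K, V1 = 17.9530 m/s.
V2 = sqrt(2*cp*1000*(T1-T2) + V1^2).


dT = 110.4660 K
2*cp*1000*dT = 226013.4360
V1^2 = 322.3102
V2 = sqrt(226335.7462) = 475.7476 m/s

475.7476 m/s


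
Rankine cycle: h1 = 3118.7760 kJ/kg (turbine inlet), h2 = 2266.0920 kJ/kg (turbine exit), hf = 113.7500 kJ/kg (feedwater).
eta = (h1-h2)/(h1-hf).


W = 852.6840 kJ/kg
Q_in = 3005.0260 kJ/kg
eta = 0.2838 = 28.3753%

eta = 28.3753%


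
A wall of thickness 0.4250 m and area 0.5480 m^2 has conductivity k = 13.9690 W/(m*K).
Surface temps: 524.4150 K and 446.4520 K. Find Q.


dT = 77.9630 K
Q = 13.9690 * 0.5480 * 77.9630 / 0.4250 = 1404.2534 W

1404.2534 W


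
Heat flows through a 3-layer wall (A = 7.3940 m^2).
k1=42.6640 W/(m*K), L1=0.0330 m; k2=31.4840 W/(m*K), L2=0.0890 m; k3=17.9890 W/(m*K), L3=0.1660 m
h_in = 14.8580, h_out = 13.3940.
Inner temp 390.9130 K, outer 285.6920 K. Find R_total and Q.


R_conv_in = 1/(14.8580*7.3940) = 0.0091
R_1 = 0.0330/(42.6640*7.3940) = 0.0001
R_2 = 0.0890/(31.4840*7.3940) = 0.0004
R_3 = 0.1660/(17.9890*7.3940) = 0.0012
R_conv_out = 1/(13.3940*7.3940) = 0.0101
R_total = 0.0209 K/W
Q = 105.2210 / 0.0209 = 5026.1166 W

R_total = 0.0209 K/W, Q = 5026.1166 W


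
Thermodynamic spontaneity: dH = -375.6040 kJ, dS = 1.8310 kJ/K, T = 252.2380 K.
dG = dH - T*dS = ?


T*dS = 252.2380 * 1.8310 = 461.8478 kJ
dG = -375.6040 - 461.8478 = -837.4518 kJ (spontaneous)

dG = -837.4518 kJ, spontaneous


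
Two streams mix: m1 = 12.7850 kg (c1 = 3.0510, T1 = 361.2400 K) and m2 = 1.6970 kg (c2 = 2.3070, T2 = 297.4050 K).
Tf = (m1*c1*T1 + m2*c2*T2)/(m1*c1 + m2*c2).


num = 15255.2357
den = 42.9220
Tf = 355.4175 K

355.4175 K


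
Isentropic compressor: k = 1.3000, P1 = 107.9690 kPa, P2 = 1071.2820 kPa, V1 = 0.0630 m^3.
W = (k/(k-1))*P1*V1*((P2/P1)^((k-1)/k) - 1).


(k-1)/k = 0.2308
(P2/P1)^exp = 1.6982
W = 4.3333 * 107.9690 * 0.0630 * (1.6982 - 1) = 20.5795 kJ

20.5795 kJ


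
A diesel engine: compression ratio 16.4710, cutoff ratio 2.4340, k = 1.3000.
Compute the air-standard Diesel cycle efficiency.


r^(k-1) = 2.3175
rc^k = 3.1785
eta = 0.4958 = 49.5756%

49.5756%


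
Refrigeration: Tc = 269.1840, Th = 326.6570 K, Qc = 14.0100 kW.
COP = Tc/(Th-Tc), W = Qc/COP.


COP = 269.1840 / 57.4730 = 4.6837
W = 14.0100 / 4.6837 = 2.9913 kW

COP = 4.6837, W = 2.9913 kW


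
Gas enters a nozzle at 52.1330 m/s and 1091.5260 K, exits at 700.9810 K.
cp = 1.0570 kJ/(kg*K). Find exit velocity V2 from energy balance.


dT = 390.5450 K
2*cp*1000*dT = 825612.1300
V1^2 = 2717.8497
V2 = sqrt(828329.9797) = 910.1264 m/s

910.1264 m/s


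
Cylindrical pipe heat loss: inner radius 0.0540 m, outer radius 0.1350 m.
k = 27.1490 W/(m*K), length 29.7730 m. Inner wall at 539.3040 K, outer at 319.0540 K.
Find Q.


dT = 220.2500 K
ln(ro/ri) = 0.9163
Q = 2*pi*27.1490*29.7730*220.2500 / 0.9163 = 1220784.2754 W

1220784.2754 W


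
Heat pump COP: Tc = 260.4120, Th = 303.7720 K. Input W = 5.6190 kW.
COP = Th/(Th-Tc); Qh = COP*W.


COP = 303.7720 / 43.3600 = 7.0058
Qh = 7.0058 * 5.6190 = 39.3657 kW

COP = 7.0058, Qh = 39.3657 kW


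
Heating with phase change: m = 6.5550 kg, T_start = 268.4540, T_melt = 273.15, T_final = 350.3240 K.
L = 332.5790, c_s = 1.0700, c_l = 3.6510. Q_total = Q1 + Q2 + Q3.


Q1 (sensible, solid) = 6.5550 * 1.0700 * 4.6960 = 32.9370 kJ
Q2 (latent) = 6.5550 * 332.5790 = 2180.0553 kJ
Q3 (sensible, liquid) = 6.5550 * 3.6510 * 77.1740 = 1846.9517 kJ
Q_total = 4059.9441 kJ

4059.9441 kJ


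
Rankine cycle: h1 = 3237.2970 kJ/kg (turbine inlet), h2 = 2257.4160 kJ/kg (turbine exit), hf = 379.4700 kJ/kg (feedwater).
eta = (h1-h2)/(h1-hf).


W = 979.8810 kJ/kg
Q_in = 2857.8270 kJ/kg
eta = 0.3429 = 34.2876%

eta = 34.2876%


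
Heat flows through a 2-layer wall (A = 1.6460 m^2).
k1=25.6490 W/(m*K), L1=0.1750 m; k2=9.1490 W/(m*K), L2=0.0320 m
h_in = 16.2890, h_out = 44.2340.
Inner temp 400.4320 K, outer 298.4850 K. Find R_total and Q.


R_conv_in = 1/(16.2890*1.6460) = 0.0373
R_1 = 0.1750/(25.6490*1.6460) = 0.0041
R_2 = 0.0320/(9.1490*1.6460) = 0.0021
R_conv_out = 1/(44.2340*1.6460) = 0.0137
R_total = 0.0573 K/W
Q = 101.9470 / 0.0573 = 1779.1251 W

R_total = 0.0573 K/W, Q = 1779.1251 W


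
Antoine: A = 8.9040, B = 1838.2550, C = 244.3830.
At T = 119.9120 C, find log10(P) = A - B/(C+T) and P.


C+T = 364.2950
B/(C+T) = 5.0461
log10(P) = 8.9040 - 5.0461 = 3.8579
P = 10^3.8579 = 7210.0525 mmHg

7210.0525 mmHg


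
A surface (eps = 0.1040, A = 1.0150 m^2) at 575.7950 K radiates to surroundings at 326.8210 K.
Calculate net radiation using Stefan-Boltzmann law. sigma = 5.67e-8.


T^4 = 1.0992e+11
Tsurr^4 = 1.1409e+10
Q = 0.1040 * 5.67e-8 * 1.0150 * 9.8510e+10 = 589.6066 W

589.6066 W


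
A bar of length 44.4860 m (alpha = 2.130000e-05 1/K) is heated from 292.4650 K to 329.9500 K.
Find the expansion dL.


dT = 37.4850 K
dL = 2.130000e-05 * 44.4860 * 37.4850 = 0.035519 m
L_final = 44.521519 m

dL = 0.035519 m


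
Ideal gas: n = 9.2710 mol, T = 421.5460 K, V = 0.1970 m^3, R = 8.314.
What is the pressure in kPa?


P = nRT/V = 9.2710 * 8.314 * 421.5460 / 0.1970
= 32492.3838 / 0.1970 = 164935.9582 Pa = 164.9360 kPa

164.9360 kPa


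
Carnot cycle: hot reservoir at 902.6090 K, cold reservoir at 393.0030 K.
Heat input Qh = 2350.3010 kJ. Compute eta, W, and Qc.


eta = 1 - 393.0030/902.6090 = 0.5646
W = 0.5646 * 2350.3010 = 1326.9616 kJ
Qc = 2350.3010 - 1326.9616 = 1023.3394 kJ

eta = 56.4592%, W = 1326.9616 kJ, Qc = 1023.3394 kJ


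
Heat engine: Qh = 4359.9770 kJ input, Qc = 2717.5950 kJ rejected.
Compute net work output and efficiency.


W = 4359.9770 - 2717.5950 = 1642.3820 kJ
eta = 1642.3820 / 4359.9770 = 0.3767 = 37.6695%

W = 1642.3820 kJ, eta = 37.6695%


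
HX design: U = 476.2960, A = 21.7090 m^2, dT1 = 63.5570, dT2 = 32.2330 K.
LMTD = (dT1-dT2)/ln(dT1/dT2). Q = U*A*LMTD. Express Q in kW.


LMTD = 46.1362 K
Q = 476.2960 * 21.7090 * 46.1362 = 477044.0665 W = 477.0441 kW

477.0441 kW


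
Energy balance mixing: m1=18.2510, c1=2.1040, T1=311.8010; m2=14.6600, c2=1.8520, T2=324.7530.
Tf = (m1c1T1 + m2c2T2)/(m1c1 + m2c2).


num = 20790.3387
den = 65.5504
Tf = 317.1656 K

317.1656 K


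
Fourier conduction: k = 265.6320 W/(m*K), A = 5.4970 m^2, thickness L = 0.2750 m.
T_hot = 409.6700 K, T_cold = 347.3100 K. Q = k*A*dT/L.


dT = 62.3600 K
Q = 265.6320 * 5.4970 * 62.3600 / 0.2750 = 331115.5234 W

331115.5234 W


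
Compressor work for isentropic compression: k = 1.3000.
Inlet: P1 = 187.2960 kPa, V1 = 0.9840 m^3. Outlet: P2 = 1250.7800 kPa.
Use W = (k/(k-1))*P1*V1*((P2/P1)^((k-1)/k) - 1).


(k-1)/k = 0.2308
(P2/P1)^exp = 1.5499
W = 4.3333 * 187.2960 * 0.9840 * (1.5499 - 1) = 439.1688 kJ

439.1688 kJ


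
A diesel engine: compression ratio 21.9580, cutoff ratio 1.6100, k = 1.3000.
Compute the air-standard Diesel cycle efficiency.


r^(k-1) = 2.5263
rc^k = 1.8573
eta = 0.5721 = 57.2079%

57.2079%


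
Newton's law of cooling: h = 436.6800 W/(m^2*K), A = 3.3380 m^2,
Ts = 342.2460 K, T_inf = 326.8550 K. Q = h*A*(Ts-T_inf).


dT = 15.3910 K
Q = 436.6800 * 3.3380 * 15.3910 = 22434.5040 W

22434.5040 W


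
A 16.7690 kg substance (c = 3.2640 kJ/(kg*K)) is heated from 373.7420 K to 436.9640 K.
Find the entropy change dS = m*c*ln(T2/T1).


T2/T1 = 1.1692
ln(T2/T1) = 0.1563
dS = 16.7690 * 3.2640 * 0.1563 = 8.5541 kJ/K

8.5541 kJ/K


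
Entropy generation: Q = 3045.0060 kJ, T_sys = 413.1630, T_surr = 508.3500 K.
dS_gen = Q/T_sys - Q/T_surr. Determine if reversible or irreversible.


dS_sys = 3045.0060/413.1630 = 7.3700 kJ/K
dS_surr = -3045.0060/508.3500 = -5.9900 kJ/K
dS_gen = 7.3700 - 5.9900 = 1.3800 kJ/K (irreversible)

dS_gen = 1.3800 kJ/K, irreversible


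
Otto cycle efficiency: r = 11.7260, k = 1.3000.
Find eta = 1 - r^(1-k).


r^(k-1) = 2.0929
eta = 1 - 1/2.0929 = 0.5222 = 52.2190%

52.2190%


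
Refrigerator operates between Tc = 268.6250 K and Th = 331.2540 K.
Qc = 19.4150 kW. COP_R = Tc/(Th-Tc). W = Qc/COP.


COP = 268.6250 / 62.6290 = 4.2891
W = 19.4150 / 4.2891 = 4.5265 kW

COP = 4.2891, W = 4.5265 kW


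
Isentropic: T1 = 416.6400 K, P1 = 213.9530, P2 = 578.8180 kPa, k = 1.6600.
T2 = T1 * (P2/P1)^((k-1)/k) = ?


(k-1)/k = 0.3976
(P2/P1)^exp = 1.4854
T2 = 416.6400 * 1.4854 = 618.8835 K

618.8835 K


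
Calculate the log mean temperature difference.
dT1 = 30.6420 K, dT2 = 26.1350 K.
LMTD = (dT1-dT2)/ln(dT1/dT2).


dT1/dT2 = 1.1725
ln(dT1/dT2) = 0.1591
LMTD = 4.5070 / 0.1591 = 28.3288 K

28.3288 K


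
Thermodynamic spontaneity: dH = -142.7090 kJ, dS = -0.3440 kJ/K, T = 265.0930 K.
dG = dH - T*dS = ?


T*dS = 265.0930 * -0.3440 = -91.1920 kJ
dG = -142.7090 + 91.1920 = -51.5170 kJ (spontaneous)

dG = -51.5170 kJ, spontaneous


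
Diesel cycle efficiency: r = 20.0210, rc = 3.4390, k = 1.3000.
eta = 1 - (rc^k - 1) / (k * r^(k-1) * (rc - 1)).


r^(k-1) = 2.4572
rc^k = 4.9815
eta = 0.4890 = 48.8968%

48.8968%


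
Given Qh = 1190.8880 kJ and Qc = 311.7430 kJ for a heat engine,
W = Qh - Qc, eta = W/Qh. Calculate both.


W = 1190.8880 - 311.7430 = 879.1450 kJ
eta = 879.1450 / 1190.8880 = 0.7382 = 73.8226%

W = 879.1450 kJ, eta = 73.8226%


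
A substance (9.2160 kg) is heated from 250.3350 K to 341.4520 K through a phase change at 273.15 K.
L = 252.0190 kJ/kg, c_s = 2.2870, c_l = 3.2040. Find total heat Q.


Q1 (sensible, solid) = 9.2160 * 2.2870 * 22.8150 = 480.8716 kJ
Q2 (latent) = 9.2160 * 252.0190 = 2322.6071 kJ
Q3 (sensible, liquid) = 9.2160 * 3.2040 * 68.3020 = 2016.8258 kJ
Q_total = 4820.3045 kJ

4820.3045 kJ


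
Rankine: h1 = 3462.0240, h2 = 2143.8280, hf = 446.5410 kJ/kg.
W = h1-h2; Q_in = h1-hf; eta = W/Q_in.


W = 1318.1960 kJ/kg
Q_in = 3015.4830 kJ/kg
eta = 0.4371 = 43.7143%

eta = 43.7143%


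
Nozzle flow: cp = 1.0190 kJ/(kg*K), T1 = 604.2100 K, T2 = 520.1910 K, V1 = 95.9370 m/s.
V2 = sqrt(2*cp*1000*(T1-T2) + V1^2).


dT = 84.0190 K
2*cp*1000*dT = 171230.7220
V1^2 = 9203.9080
V2 = sqrt(180434.6300) = 424.7760 m/s

424.7760 m/s


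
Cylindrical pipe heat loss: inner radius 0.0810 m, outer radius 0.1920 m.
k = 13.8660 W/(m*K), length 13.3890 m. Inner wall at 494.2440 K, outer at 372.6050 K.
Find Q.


dT = 121.6390 K
ln(ro/ri) = 0.8630
Q = 2*pi*13.8660*13.3890*121.6390 / 0.8630 = 164406.1251 W

164406.1251 W


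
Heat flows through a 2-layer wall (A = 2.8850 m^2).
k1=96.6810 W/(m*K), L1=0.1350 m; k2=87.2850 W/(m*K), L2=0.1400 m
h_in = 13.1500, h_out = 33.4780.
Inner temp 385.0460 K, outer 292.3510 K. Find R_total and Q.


R_conv_in = 1/(13.1500*2.8850) = 0.0264
R_1 = 0.1350/(96.6810*2.8850) = 0.0005
R_2 = 0.1400/(87.2850*2.8850) = 0.0006
R_conv_out = 1/(33.4780*2.8850) = 0.0104
R_total = 0.0378 K/W
Q = 92.6950 / 0.0378 = 2455.3270 W

R_total = 0.0378 K/W, Q = 2455.3270 W


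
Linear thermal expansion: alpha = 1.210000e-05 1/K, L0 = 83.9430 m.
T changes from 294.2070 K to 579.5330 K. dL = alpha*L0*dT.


dT = 285.3260 K
dL = 1.210000e-05 * 83.9430 * 285.3260 = 0.289809 m
L_final = 84.232809 m

dL = 0.289809 m


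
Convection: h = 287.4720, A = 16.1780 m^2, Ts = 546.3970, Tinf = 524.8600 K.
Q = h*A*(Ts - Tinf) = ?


dT = 21.5370 K
Q = 287.4720 * 16.1780 * 21.5370 = 100162.6001 W

100162.6001 W


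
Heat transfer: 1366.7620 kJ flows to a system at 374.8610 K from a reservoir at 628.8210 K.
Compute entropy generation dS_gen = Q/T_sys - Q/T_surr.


dS_sys = 1366.7620/374.8610 = 3.6461 kJ/K
dS_surr = -1366.7620/628.8210 = -2.1735 kJ/K
dS_gen = 3.6461 - 2.1735 = 1.4725 kJ/K (irreversible)

dS_gen = 1.4725 kJ/K, irreversible


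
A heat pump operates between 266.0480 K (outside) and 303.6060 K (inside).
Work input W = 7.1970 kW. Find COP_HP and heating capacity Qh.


COP = 303.6060 / 37.5580 = 8.0837
Qh = 8.0837 * 7.1970 = 58.1781 kW

COP = 8.0837, Qh = 58.1781 kW


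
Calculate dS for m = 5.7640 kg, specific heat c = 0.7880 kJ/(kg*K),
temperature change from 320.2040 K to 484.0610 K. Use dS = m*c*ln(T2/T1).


T2/T1 = 1.5117
ln(T2/T1) = 0.4133
dS = 5.7640 * 0.7880 * 0.4133 = 1.8770 kJ/K

1.8770 kJ/K


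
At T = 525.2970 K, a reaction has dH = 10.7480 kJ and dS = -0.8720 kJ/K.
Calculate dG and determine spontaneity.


T*dS = 525.2970 * -0.8720 = -458.0590 kJ
dG = 10.7480 + 458.0590 = 468.8070 kJ (non-spontaneous)

dG = 468.8070 kJ, non-spontaneous


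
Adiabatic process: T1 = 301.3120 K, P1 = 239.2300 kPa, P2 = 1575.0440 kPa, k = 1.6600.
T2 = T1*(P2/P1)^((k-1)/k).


(k-1)/k = 0.3976
(P2/P1)^exp = 2.1155
T2 = 301.3120 * 2.1155 = 637.4337 K

637.4337 K


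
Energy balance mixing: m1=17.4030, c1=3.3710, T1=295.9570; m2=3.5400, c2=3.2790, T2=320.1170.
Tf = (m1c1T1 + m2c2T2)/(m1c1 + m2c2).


num = 21078.2785
den = 70.2732
Tf = 299.9477 K

299.9477 K


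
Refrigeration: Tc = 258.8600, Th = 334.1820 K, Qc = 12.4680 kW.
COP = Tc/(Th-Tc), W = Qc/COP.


COP = 258.8600 / 75.3220 = 3.4367
W = 12.4680 / 3.4367 = 3.6279 kW

COP = 3.4367, W = 3.6279 kW


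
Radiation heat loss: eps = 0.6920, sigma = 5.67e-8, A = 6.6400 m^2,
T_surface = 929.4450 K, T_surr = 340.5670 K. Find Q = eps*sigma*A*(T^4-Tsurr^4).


T^4 = 7.4627e+11
Tsurr^4 = 1.3453e+10
Q = 0.6920 * 5.67e-8 * 6.6400 * 7.3282e+11 = 190920.1240 W

190920.1240 W


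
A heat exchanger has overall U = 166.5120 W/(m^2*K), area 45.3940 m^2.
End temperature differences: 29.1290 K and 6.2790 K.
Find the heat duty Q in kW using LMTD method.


LMTD = 14.8906 K
Q = 166.5120 * 45.3940 * 14.8906 = 112552.8894 W = 112.5529 kW

112.5529 kW


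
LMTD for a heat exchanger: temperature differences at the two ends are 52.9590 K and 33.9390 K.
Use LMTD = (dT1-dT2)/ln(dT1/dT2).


dT1/dT2 = 1.5604
ln(dT1/dT2) = 0.4450
LMTD = 19.0200 / 0.4450 = 42.7461 K

42.7461 K


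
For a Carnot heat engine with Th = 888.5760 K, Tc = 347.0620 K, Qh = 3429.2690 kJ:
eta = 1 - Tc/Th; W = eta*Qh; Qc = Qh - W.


eta = 1 - 347.0620/888.5760 = 0.6094
W = 0.6094 * 3429.2690 = 2089.8574 kJ
Qc = 3429.2690 - 2089.8574 = 1339.4116 kJ

eta = 60.9418%, W = 2089.8574 kJ, Qc = 1339.4116 kJ


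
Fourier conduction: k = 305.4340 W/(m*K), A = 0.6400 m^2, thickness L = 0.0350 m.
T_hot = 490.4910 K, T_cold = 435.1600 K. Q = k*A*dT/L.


dT = 55.3310 K
Q = 305.4340 * 0.6400 * 55.3310 / 0.0350 = 309027.9982 W

309027.9982 W


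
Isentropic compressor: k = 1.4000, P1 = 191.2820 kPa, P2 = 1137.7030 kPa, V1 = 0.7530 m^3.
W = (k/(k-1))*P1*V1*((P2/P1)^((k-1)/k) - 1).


(k-1)/k = 0.2857
(P2/P1)^exp = 1.6643
W = 3.5000 * 191.2820 * 0.7530 * (1.6643 - 1) = 334.9138 kJ

334.9138 kJ


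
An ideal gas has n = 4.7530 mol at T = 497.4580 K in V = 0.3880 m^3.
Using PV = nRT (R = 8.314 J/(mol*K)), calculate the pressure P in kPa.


P = nRT/V = 4.7530 * 8.314 * 497.4580 / 0.3880
= 19657.7702 / 0.3880 = 50664.3562 Pa = 50.6644 kPa

50.6644 kPa


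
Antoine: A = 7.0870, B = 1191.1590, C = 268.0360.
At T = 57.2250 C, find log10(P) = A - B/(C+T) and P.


C+T = 325.2610
B/(C+T) = 3.6622
log10(P) = 7.0870 - 3.6622 = 3.4248
P = 10^3.4248 = 2659.7228 mmHg

2659.7228 mmHg


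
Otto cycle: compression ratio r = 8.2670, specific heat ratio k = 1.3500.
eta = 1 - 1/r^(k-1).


r^(k-1) = 2.0945
eta = 1 - 1/2.0945 = 0.5225 = 52.2550%

52.2550%


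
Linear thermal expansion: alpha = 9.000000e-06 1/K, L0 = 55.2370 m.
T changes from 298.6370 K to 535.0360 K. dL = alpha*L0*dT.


dT = 236.3990 K
dL = 9.000000e-06 * 55.2370 * 236.3990 = 0.117522 m
L_final = 55.354522 m

dL = 0.117522 m


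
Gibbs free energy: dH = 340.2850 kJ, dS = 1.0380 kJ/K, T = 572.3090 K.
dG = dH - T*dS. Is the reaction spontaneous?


T*dS = 572.3090 * 1.0380 = 594.0567 kJ
dG = 340.2850 - 594.0567 = -253.7717 kJ (spontaneous)

dG = -253.7717 kJ, spontaneous


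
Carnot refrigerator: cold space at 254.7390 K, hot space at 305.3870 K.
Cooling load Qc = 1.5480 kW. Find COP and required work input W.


COP = 254.7390 / 50.6480 = 5.0296
W = 1.5480 / 5.0296 = 0.3078 kW

COP = 5.0296, W = 0.3078 kW


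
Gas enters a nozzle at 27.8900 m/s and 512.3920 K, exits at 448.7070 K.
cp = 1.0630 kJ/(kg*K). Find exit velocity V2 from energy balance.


dT = 63.6850 K
2*cp*1000*dT = 135394.3100
V1^2 = 777.8521
V2 = sqrt(136172.1621) = 369.0151 m/s

369.0151 m/s


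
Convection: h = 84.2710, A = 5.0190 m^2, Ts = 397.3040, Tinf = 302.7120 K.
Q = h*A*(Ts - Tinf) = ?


dT = 94.5920 K
Q = 84.2710 * 5.0190 * 94.5920 = 40008.2680 W

40008.2680 W


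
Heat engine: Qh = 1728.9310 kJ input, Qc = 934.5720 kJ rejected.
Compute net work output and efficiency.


W = 1728.9310 - 934.5720 = 794.3590 kJ
eta = 794.3590 / 1728.9310 = 0.4595 = 45.9451%

W = 794.3590 kJ, eta = 45.9451%


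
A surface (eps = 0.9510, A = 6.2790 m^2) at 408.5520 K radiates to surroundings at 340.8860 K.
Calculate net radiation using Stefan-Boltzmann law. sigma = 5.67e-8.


T^4 = 2.7861e+10
Tsurr^4 = 1.3503e+10
Q = 0.9510 * 5.67e-8 * 6.2790 * 1.4357e+10 = 4861.0239 W

4861.0239 W


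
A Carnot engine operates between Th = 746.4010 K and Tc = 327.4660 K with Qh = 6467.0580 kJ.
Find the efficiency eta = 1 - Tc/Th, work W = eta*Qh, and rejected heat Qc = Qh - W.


eta = 1 - 327.4660/746.4010 = 0.5613
W = 0.5613 * 6467.0580 = 3629.7874 kJ
Qc = 6467.0580 - 3629.7874 = 2837.2706 kJ

eta = 56.1273%, W = 3629.7874 kJ, Qc = 2837.2706 kJ


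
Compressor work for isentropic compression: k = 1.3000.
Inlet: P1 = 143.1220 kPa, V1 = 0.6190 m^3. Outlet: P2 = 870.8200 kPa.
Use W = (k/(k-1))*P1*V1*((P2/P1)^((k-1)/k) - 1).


(k-1)/k = 0.2308
(P2/P1)^exp = 1.5170
W = 4.3333 * 143.1220 * 0.6190 * (1.5170 - 1) = 198.4617 kJ

198.4617 kJ


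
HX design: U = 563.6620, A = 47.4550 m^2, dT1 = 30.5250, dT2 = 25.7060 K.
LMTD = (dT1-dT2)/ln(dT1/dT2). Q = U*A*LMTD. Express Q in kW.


LMTD = 28.0465 K
Q = 563.6620 * 47.4550 * 28.0465 = 750204.9440 W = 750.2049 kW

750.2049 kW


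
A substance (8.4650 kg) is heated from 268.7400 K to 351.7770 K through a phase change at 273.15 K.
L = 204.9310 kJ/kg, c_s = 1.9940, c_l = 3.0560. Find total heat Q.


Q1 (sensible, solid) = 8.4650 * 1.9940 * 4.4100 = 74.4373 kJ
Q2 (latent) = 8.4650 * 204.9310 = 1734.7409 kJ
Q3 (sensible, liquid) = 8.4650 * 3.0560 * 78.6270 = 2034.0050 kJ
Q_total = 3843.1832 kJ

3843.1832 kJ


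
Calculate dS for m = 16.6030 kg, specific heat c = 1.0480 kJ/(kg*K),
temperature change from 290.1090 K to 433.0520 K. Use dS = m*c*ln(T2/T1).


T2/T1 = 1.4927
ln(T2/T1) = 0.4006
dS = 16.6030 * 1.0480 * 0.4006 = 6.9704 kJ/K

6.9704 kJ/K


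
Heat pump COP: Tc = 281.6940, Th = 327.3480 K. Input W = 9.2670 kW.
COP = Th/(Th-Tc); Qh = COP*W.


COP = 327.3480 / 45.6540 = 7.1702
Qh = 7.1702 * 9.2670 = 66.4462 kW

COP = 7.1702, Qh = 66.4462 kW


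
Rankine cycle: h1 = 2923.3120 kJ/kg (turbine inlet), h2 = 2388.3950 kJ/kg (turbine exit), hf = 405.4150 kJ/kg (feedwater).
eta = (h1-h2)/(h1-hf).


W = 534.9170 kJ/kg
Q_in = 2517.8970 kJ/kg
eta = 0.2124 = 21.2446%

eta = 21.2446%


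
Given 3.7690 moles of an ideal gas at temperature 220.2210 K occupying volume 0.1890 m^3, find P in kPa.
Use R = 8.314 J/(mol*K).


P = nRT/V = 3.7690 * 8.314 * 220.2210 / 0.1890
= 6900.7277 / 0.1890 = 36511.7866 Pa = 36.5118 kPa

36.5118 kPa


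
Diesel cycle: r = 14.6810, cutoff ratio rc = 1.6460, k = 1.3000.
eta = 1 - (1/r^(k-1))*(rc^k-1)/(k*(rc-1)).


r^(k-1) = 2.2389
rc^k = 1.9114
eta = 0.5152 = 51.5246%

51.5246%


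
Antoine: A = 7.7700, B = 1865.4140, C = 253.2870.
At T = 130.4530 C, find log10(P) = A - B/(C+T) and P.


C+T = 383.7400
B/(C+T) = 4.8611
log10(P) = 7.7700 - 4.8611 = 2.9089
P = 10^2.9089 = 810.6990 mmHg

810.6990 mmHg


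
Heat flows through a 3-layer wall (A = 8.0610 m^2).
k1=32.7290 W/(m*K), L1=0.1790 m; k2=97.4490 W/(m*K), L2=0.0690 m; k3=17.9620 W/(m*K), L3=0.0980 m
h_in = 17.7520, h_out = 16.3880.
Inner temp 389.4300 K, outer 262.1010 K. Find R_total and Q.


R_conv_in = 1/(17.7520*8.0610) = 0.0070
R_1 = 0.1790/(32.7290*8.0610) = 0.0007
R_2 = 0.0690/(97.4490*8.0610) = 8.7838e-05
R_3 = 0.0980/(17.9620*8.0610) = 0.0007
R_conv_out = 1/(16.3880*8.0610) = 0.0076
R_total = 0.0160 K/W
Q = 127.3290 / 0.0160 = 7957.4998 W

R_total = 0.0160 K/W, Q = 7957.4998 W


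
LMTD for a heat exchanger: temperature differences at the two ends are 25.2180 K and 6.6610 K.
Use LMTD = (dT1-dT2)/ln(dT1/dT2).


dT1/dT2 = 3.7859
ln(dT1/dT2) = 1.3313
LMTD = 18.5570 / 1.3313 = 13.9391 K

13.9391 K


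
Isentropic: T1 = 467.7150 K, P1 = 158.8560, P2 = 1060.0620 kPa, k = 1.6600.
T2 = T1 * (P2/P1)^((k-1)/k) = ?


(k-1)/k = 0.3976
(P2/P1)^exp = 2.1269
T2 = 467.7150 * 2.1269 = 994.7777 K

994.7777 K


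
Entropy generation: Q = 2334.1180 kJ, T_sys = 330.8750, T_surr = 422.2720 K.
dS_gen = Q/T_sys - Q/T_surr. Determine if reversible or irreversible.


dS_sys = 2334.1180/330.8750 = 7.0544 kJ/K
dS_surr = -2334.1180/422.2720 = -5.5275 kJ/K
dS_gen = 7.0544 - 5.5275 = 1.5269 kJ/K (irreversible)

dS_gen = 1.5269 kJ/K, irreversible


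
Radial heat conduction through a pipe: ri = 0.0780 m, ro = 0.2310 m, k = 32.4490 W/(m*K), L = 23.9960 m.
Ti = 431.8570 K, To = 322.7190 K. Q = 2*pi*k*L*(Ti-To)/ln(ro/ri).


dT = 109.1380 K
ln(ro/ri) = 1.0857
Q = 2*pi*32.4490*23.9960*109.1380 / 1.0857 = 491793.3348 W

491793.3348 W


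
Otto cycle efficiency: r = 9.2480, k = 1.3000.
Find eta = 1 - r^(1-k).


r^(k-1) = 1.9490
eta = 1 - 1/1.9490 = 0.4869 = 48.6919%

48.6919%


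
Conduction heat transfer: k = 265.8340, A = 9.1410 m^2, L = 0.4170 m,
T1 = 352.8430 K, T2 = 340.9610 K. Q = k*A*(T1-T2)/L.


dT = 11.8820 K
Q = 265.8340 * 9.1410 * 11.8820 / 0.4170 = 69240.1067 W

69240.1067 W


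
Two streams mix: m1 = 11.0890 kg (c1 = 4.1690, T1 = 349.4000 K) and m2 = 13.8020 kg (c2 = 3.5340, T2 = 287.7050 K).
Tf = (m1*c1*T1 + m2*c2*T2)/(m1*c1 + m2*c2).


num = 30185.9525
den = 95.0063
Tf = 317.7258 K

317.7258 K


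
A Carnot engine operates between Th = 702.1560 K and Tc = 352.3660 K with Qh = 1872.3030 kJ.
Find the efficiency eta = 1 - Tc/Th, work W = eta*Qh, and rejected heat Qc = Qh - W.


eta = 1 - 352.3660/702.1560 = 0.4982
W = 0.4982 * 1872.3030 = 932.7170 kJ
Qc = 1872.3030 - 932.7170 = 939.5860 kJ

eta = 49.8166%, W = 932.7170 kJ, Qc = 939.5860 kJ


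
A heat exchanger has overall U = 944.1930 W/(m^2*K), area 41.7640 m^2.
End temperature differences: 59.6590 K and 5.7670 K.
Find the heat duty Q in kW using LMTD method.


LMTD = 23.0653 K
Q = 944.1930 * 41.7640 * 23.0653 = 909541.8356 W = 909.5418 kW

909.5418 kW


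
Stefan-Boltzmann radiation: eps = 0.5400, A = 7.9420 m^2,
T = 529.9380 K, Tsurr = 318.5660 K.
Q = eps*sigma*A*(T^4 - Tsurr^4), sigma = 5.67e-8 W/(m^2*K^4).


T^4 = 7.8868e+10
Tsurr^4 = 1.0299e+10
Q = 0.5400 * 5.67e-8 * 7.9420 * 6.8569e+10 = 16673.7566 W

16673.7566 W


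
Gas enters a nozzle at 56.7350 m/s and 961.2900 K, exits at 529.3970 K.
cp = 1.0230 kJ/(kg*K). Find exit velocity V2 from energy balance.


dT = 431.8930 K
2*cp*1000*dT = 883653.0780
V1^2 = 3218.8602
V2 = sqrt(886871.9382) = 941.7388 m/s

941.7388 m/s


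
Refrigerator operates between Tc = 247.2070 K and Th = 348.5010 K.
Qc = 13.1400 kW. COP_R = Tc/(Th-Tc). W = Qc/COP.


COP = 247.2070 / 101.2940 = 2.4405
W = 13.1400 / 2.4405 = 5.3842 kW

COP = 2.4405, W = 5.3842 kW


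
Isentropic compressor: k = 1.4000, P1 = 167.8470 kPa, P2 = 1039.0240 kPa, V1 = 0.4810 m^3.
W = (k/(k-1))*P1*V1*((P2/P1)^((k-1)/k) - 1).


(k-1)/k = 0.2857
(P2/P1)^exp = 1.6835
W = 3.5000 * 167.8470 * 0.4810 * (1.6835 - 1) = 193.1263 kJ

193.1263 kJ


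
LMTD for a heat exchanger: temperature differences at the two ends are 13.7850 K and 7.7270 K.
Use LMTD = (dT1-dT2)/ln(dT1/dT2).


dT1/dT2 = 1.7840
ln(dT1/dT2) = 0.5789
LMTD = 6.0580 / 0.5789 = 10.4654 K

10.4654 K


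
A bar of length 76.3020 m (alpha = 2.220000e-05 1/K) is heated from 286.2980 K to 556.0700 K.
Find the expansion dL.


dT = 269.7720 K
dL = 2.220000e-05 * 76.3020 * 269.7720 = 0.456968 m
L_final = 76.758968 m

dL = 0.456968 m


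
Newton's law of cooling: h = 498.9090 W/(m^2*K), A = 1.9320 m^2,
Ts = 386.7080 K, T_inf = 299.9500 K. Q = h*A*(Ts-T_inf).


dT = 86.7580 K
Q = 498.9090 * 1.9320 * 86.7580 = 83625.3584 W

83625.3584 W


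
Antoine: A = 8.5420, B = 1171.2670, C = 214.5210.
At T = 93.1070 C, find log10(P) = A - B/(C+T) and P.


C+T = 307.6280
B/(C+T) = 3.8074
log10(P) = 8.5420 - 3.8074 = 4.7346
P = 10^4.7346 = 54273.3339 mmHg

54273.3339 mmHg


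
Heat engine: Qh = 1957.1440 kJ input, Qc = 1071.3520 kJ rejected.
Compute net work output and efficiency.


W = 1957.1440 - 1071.3520 = 885.7920 kJ
eta = 885.7920 / 1957.1440 = 0.4526 = 45.2594%

W = 885.7920 kJ, eta = 45.2594%


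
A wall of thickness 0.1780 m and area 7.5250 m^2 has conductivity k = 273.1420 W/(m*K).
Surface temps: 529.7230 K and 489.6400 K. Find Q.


dT = 40.0830 K
Q = 273.1420 * 7.5250 * 40.0830 / 0.1780 = 462844.6049 W

462844.6049 W


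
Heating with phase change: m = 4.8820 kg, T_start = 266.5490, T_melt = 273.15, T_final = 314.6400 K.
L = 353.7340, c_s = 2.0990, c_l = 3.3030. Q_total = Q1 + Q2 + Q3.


Q1 (sensible, solid) = 4.8820 * 2.0990 * 6.6010 = 67.6425 kJ
Q2 (latent) = 4.8820 * 353.7340 = 1726.9294 kJ
Q3 (sensible, liquid) = 4.8820 * 3.3030 * 41.4900 = 669.0365 kJ
Q_total = 2463.6084 kJ

2463.6084 kJ


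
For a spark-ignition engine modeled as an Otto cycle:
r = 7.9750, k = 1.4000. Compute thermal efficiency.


r^(k-1) = 2.2945
eta = 1 - 1/2.2945 = 0.5642 = 56.4179%

56.4179%


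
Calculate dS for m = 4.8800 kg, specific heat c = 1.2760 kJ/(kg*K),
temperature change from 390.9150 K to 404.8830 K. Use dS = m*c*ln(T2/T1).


T2/T1 = 1.0357
ln(T2/T1) = 0.0351
dS = 4.8800 * 1.2760 * 0.0351 = 0.2186 kJ/K

0.2186 kJ/K
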